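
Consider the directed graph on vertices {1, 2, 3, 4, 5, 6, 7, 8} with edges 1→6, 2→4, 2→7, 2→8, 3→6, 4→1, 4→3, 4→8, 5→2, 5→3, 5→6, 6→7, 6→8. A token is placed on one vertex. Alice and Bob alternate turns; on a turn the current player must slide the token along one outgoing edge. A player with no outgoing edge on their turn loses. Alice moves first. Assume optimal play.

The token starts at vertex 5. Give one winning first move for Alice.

Move to 3.

Build the W/L table. Terminal = L. A non-terminal position is W if it has a move to some L; otherwise it is L.
Every edge goes from a vertex to one that appears earlier in the order 8, 7, 6, 1, 3, 4, 2, 5, so processing vertices in that order labels each vertex after all of its successors.
8: no outgoing edge → L
7: no outgoing edge → L
6: →7(L), so W
1: →6(W) only, which is W, so L
3: →6(W) only, which is W, so L
4: →3(L), so W
2: →7(L), so W
5: →3(L), so W
From 5, the L positions reachable in one move are: 3.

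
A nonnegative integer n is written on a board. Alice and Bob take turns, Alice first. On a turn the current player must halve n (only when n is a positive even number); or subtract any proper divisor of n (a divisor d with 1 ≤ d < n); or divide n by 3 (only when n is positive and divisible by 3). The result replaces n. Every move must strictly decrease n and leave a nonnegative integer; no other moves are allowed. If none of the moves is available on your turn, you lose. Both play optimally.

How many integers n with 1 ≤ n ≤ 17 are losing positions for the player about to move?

Use the standard recursion: the mover loses at a terminal position; elsewhere, the mover wins exactly when some move hands the opponent an L position.
n=0: no move → L
n=1: no move → L
n=2: reaches L-position 1 → W
n=3: reaches L-position 1 → W
n=4: only reaches 2(W), 3(W), all W → L
n=5: reaches L-position 4 → W
n=6: reaches L-position 4 → W
n=7: only reaches 6(W), which is W → L
n=8: reaches L-position 4 → W
n=9: only reaches 3(W), 6(W), 8(W), all W → L
n=10: reaches L-position 9 → W
n=11: only reaches 10(W), which is W → L
n=12: reaches L-position 4 → W
n=13: only reaches 12(W), which is W → L
n=14: reaches L-position 7 → W
n=15: only reaches 5(W), 10(W), 12(W), 14(W), all W → L
n=16: reaches L-position 15 → W
n=17: only reaches 16(W), which is W → L
L entries with 1 ≤ n ≤ 17 (n=0 is outside the asked range and is not counted): n = 1, 4, 7, 9, 11, 13, 15, 17; that makes 8.

8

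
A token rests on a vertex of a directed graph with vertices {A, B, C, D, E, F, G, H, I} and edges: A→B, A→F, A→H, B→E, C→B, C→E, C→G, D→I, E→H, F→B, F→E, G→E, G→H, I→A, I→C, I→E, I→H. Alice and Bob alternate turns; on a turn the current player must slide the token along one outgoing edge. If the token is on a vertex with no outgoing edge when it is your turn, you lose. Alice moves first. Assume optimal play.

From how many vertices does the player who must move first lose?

Positions with no move are L. A position that does have a move is losing for the player to move precisely when every available move leads to a winning position for the opponent. Fill in the labels:
Every edge goes from a vertex to one that appears earlier in the order H, E, G, B, F, A, C, I, D, so processing vertices in that order labels each vertex after all of its successors.
H: no outgoing edge → L
E: can move to H, which is L ⇒ W
G: can move to H, which is L ⇒ W
B: the only move is to E(W), a W ⇒ L
F: can move to B, which is L ⇒ W
A: can move to B, which is L ⇒ W
C: can move to B, which is L ⇒ W
I: can move to H, which is L ⇒ W
D: the only move is to I(W), a W ⇒ L
The L vertices are B, D, H; that is 3 in all.

3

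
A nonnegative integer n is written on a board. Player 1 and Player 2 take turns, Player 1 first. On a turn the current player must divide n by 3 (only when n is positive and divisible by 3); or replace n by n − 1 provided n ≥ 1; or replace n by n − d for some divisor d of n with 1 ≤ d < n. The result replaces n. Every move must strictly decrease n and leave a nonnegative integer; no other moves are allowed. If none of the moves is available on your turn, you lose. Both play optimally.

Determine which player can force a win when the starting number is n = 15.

Use the standard recursion: the mover loses at a terminal position; elsewhere, the mover wins exactly when some move hands the opponent an L position.
n=0: no move → L
n=1: can move to 0, which is L ⇒ W
n=2: the only move is to 1(W), a W ⇒ L
n=3: can move to 2, which is L ⇒ W
n=4: can move to 2, which is L ⇒ W
n=5: the only move is to 4(W), a W ⇒ L
n=6: can move to 2, which is L ⇒ W
n=7: the only move is to 6(W), a W ⇒ L
n=8: can move to 7, which is L ⇒ W
n=9: moves to 3(W), 6(W), 8(W); every one is W ⇒ L
n=10: can move to 5, which is L ⇒ W
n=11: the only move is to 10(W), a W ⇒ L
n=12: can move to 9, which is L ⇒ W
n=13: the only move is to 12(W), a W ⇒ L
n=14: can move to 7, which is L ⇒ W
n=15: can move to 5, which is L ⇒ W
The starting position 15 is W: Player 1 should move to 5, handing over an L position.

Player 1 wins.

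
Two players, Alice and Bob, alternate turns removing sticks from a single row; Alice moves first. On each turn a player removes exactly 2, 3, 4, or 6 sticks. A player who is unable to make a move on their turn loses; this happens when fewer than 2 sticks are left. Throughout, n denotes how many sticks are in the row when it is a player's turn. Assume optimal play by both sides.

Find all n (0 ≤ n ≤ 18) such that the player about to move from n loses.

0, 1, 8, 9, 16, 17

Use the standard recursion: the mover loses at a terminal position; elsewhere, the mover wins exactly when some move hands the opponent an L position.
n=0: no move → L
n=1: no move → L
n=2: reaches L-position 0 → W
n=3: reaches L-position 1 → W
n=4: reaches L-position 1 → W
n=5: reaches L-position 1 → W
n=6: reaches L-position 0 → W
n=7: reaches L-position 1 → W
n=8: only reaches 6(W), 5(W), 4(W), 2(W), all W → L
n=9: only reaches 7(W), 6(W), 5(W), 3(W), all W → L
n=10: reaches L-position 8 → W
n=11: reaches L-position 9 → W
n=12: reaches L-position 9 → W
n=13: reaches L-position 9 → W
n=14: reaches L-position 8 → W
n=15: reaches L-position 9 → W
n=16: only reaches 14(W), 13(W), 12(W), 10(W), all W → L
n=17: only reaches 15(W), 14(W), 13(W), 11(W), all W → L
n=18: reaches L-position 16 → W
Reading off the rows marked L gives the requested list; there are 6 such values of n.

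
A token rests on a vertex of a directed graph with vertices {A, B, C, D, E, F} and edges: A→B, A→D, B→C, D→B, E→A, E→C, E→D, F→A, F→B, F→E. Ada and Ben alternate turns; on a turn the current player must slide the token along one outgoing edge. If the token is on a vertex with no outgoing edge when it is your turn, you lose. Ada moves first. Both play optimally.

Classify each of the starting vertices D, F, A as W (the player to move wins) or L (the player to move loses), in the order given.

D: L, F: L, A: W

Compute win/loss labels from the base case upward. A position with no move is L. Any other position is W if it can reach an L in one move, else L.
Every edge goes from a vertex to one that appears earlier in the order C, B, D, A, E, F, so processing vertices in that order labels each vertex after all of its successors.
C: no outgoing edge → L
B: W (go to C, an L position)
D: L (sole option B(W) is W)
A: W (go to D, an L position)
E: W (go to D, an L position)
F: L (options E(W), A(W), B(W) are all W)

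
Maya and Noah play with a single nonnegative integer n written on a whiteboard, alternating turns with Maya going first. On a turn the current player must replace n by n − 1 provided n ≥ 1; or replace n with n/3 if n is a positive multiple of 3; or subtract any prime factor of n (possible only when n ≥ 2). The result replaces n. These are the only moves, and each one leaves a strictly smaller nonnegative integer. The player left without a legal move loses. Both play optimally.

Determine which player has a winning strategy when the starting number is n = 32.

Noah wins.

Label each position W (a win for the player to move) or L (a loss). A position with no legal move is L; any other position is W exactly when some move reaches an L, and L when every move reaches a W.
n=0: no move → L
n=1: can move to 0, which is L ⇒ W
n=2: can move to 0, which is L ⇒ W
n=3: can move to 0, which is L ⇒ W
n=4: moves to 2(W), 3(W); every one is W ⇒ L
n=5: can move to 0, which is L ⇒ W
n=6: can move to 4, which is L ⇒ W
n=7: can move to 0, which is L ⇒ W
n=8: moves to 6(W), 7(W); every one is W ⇒ L
n=9: can move to 8, which is L ⇒ W
n=10: can move to 8, which is L ⇒ W
n=11: can move to 0, which is L ⇒ W
n=12: can move to 4, which is L ⇒ W
n=13: can move to 0, which is L ⇒ W
n=14: moves to 7(W), 12(W), 13(W); every one is W ⇒ L
n=15: can move to 14, which is L ⇒ W
n=16: can move to 14, which is L ⇒ W
n=17: can move to 0, which is L ⇒ W
n=18: moves to 6(W), 15(W), 16(W), 17(W); every one is W ⇒ L
n=19: can move to 0, which is L ⇒ W
n=20: can move to 18, which is L ⇒ W
n=21: can move to 14, which is L ⇒ W
n=22: moves to 11(W), 20(W), 21(W); every one is W ⇒ L
n=23: can move to 0, which is L ⇒ W
n=24: can move to 8, which is L ⇒ W
n=25: moves to 20(W), 24(W); every one is W ⇒ L
n=26: can move to 25, which is L ⇒ W
n=27: moves to 9(W), 24(W), 26(W); every one is W ⇒ L
n=28: can move to 27, which is L ⇒ W
n=29: can move to 0, which is L ⇒ W
n=30: can move to 25, which is L ⇒ W
n=31: can move to 0, which is L ⇒ W
n=32: moves to 30(W), 31(W); every one is W ⇒ L
The starting position 32 is L: whatever Maya does, the opponent receives a W position.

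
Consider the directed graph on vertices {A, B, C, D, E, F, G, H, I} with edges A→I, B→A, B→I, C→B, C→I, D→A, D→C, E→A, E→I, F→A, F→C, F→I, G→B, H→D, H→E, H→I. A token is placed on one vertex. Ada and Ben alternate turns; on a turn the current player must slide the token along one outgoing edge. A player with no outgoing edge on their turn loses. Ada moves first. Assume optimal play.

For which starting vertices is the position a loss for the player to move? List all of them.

D, G, I

Positions with no move are L. A position that does have a move is losing for the player to move precisely when every available move leads to a winning position for the opponent. Fill in the labels:
Every edge goes from a vertex to one that appears earlier in the order I, A, E, B, C, D, G, F, H, so processing vertices in that order labels each vertex after all of its successors.
I: no outgoing edge → L
A: reaches L-position I → W
E: reaches L-position I → W
B: reaches L-position I → W
C: reaches L-position I → W
D: only reaches C(W), A(W), all W → L
G: only reaches B(W), which is W → L
F: reaches L-position I → W
H: reaches L-position D → W
The losing starting vertices are exactly the entries labelled L in this table (3 of them).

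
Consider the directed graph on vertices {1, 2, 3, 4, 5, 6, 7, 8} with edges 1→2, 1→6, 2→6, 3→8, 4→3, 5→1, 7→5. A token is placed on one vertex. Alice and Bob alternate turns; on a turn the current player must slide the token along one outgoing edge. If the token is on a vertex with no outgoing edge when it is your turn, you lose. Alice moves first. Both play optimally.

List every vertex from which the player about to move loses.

4, 5, 6, 8

Label each position W (a win for the player to move) or L (a loss). A position with no legal move is L; any other position is W exactly when some move reaches an L, and L when every move reaches a W.
Every edge goes from a vertex to one that appears earlier in the order 6, 8, 2, 3, 1, 5, 7, 4, so processing vertices in that order labels each vertex after all of its successors.
6: no outgoing edge → L
8: no outgoing edge → L
2: can move to 6, which is L ⇒ W
3: can move to 8, which is L ⇒ W
1: can move to 6, which is L ⇒ W
5: the only move is to 1(W), a W ⇒ L
7: can move to 5, which is L ⇒ W
4: the only move is to 3(W), a W ⇒ L
The losing starting vertices are exactly the entries labelled L in this table (4 of them).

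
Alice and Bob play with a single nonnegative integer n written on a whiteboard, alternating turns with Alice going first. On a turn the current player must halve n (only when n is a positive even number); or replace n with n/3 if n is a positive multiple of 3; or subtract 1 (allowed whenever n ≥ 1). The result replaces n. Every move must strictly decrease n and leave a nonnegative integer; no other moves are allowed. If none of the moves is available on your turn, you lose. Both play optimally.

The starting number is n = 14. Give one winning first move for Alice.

Label each position W (a win for the player to move) or L (a loss). A position with no legal move is L; any other position is W exactly when some move reaches an L, and L when every move reaches a W.
n=0: no move → L
n=1: W (go to 0, an L position)
n=2: L (sole option 1(W) is W)
n=3: W (go to 2, an L position)
n=4: W (go to 2, an L position)
n=5: L (sole option 4(W) is W)
n=6: W (go to 2, an L position)
n=7: L (sole option 6(W) is W)
n=8: W (go to 7, an L position)
n=9: L (options 3(W), 8(W) are all W)
n=10: W (go to 5, an L position)
n=11: L (sole option 10(W) is W)
n=12: W (go to 11, an L position)
n=13: L (sole option 12(W) is W)
n=14: W (go to 7, an L position)
From 14, the L positions reachable in one move are: 7, 13. Any move reaching one of these is winning.

Move to 7.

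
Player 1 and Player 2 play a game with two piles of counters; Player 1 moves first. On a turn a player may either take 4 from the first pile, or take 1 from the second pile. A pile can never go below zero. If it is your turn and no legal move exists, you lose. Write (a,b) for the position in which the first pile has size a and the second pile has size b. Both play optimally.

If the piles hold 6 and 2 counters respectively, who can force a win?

Build the W/L table. Terminal = L. A non-terminal position is W if it has a move to some L; otherwise it is L.
No move ever increases a pile, so every position that can arise here has a ≤ 6 and b ≤ 2; it is enough to label the cells with 0 ≤ a ≤ 6 and 0 ≤ b ≤ 2.
Every move lowers a or b (never raises either), so fill the grid row by row in increasing a, and left to right within a row: each cell's successors are then already labelled.
      b=0  b=1  b=2
a=0:    L    W    L
a=1:    L    W    L
a=2:    L    W    L
a=3:    L    W    L
a=4:    W    L    W
a=5:    W    L    W
a=6:    W    L    W
Cells with no legal move (terminal, hence L): (0,0), (1,0), (2,0), (3,0).
The remaining L cells, each justified by listing all of its moves:
(0,2): →(0,1)(W) only, which is W, so L
(1,2): →(1,1)(W) only, which is W, so L
(2,2): →(2,1)(W) only, which is W, so L
(3,2): →(3,1)(W) only, which is W, so L
(4,1): →(0,1)(W), (4,0)(W) — all W, so L
(5,1): →(1,1)(W), (5,0)(W) — all W, so L
(6,1): →(2,1)(W), (6,0)(W) — all W, so L
Every other cell has at least one move into one of the L cells above, so it is W.
The starting position (6,2) is W: Player 1 should move to (2,2), handing over an L position.

Player 1 wins.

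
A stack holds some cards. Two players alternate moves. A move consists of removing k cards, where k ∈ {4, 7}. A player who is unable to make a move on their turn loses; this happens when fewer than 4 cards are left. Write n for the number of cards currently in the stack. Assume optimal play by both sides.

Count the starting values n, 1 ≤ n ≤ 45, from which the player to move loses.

Label each position W (a win for the player to move) or L (a loss). A position with no legal move is L; any other position is W exactly when some move reaches an L, and L when every move reaches a W.
n=0: no move → L
n=1: no move → L
n=2: no move → L
n=3: no move → L
n=4: reaches L-position 0 → W
n=5: reaches L-position 1 → W
n=6: reaches L-position 2 → W
n=7: reaches L-position 3 → W
n=8: reaches L-position 1 → W
n=9: reaches L-position 2 → W
n=10: reaches L-position 3 → W
n=11: only reaches 7(W), 4(W), all W → L
n=12: only reaches 8(W), 5(W), all W → L
n=13: only reaches 9(W), 6(W), all W → L
n=14: only reaches 10(W), 7(W), all W → L
n=15: reaches L-position 11 → W
n=16: reaches L-position 12 → W
n=17: reaches L-position 13 → W
n=18: reaches L-position 14 → W
n=19: reaches L-position 12 → W
n=20: reaches L-position 13 → W
n=21: reaches L-position 14 → W
n=22: only reaches 18(W), 15(W), all W → L
n=23: only reaches 19(W), 16(W), all W → L
n=24: only reaches 20(W), 17(W), all W → L
n=25: only reaches 21(W), 18(W), all W → L
n=26: reaches L-position 22 → W
n=27: reaches L-position 23 → W
n=28: reaches L-position 24 → W
n=29: reaches L-position 25 → W
n=30: reaches L-position 23 → W
n=31: reaches L-position 24 → W
n=32: reaches L-position 25 → W
n=33: only reaches 29(W), 26(W), all W → L
n=34: only reaches 30(W), 27(W), all W → L
n=35: only reaches 31(W), 28(W), all W → L
n=36: only reaches 32(W), 29(W), all W → L
n=37: reaches L-position 33 → W
n=38: reaches L-position 34 → W
n=39: reaches L-position 35 → W
n=40: reaches L-position 36 → W
n=41: reaches L-position 34 → W
n=42: reaches L-position 35 → W
n=43: reaches L-position 36 → W
n=44: only reaches 40(W), 37(W), all W → L
n=45: only reaches 41(W), 38(W), all W → L
L entries with 1 ≤ n ≤ 45 (n=0 is outside the asked range and is not counted): n = 1, 2, 3, 11, 12, 13, 14, 22, 23, 24, 25, 33, 34, 35, 36, 44, 45; that makes 17.

17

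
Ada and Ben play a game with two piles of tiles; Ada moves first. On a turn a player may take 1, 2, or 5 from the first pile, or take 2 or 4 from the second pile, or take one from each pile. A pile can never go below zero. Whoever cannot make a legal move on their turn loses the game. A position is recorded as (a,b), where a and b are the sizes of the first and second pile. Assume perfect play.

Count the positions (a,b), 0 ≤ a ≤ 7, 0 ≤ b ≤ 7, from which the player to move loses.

Build the W/L table. Terminal = L. A non-terminal position is W if it has a move to some L; otherwise it is L.
Every move lowers a or b (never raises either), so fill the grid row by row in increasing a, and left to right within a row: each cell's successors are then already labelled.
      b=0  b=1  b=2  b=3  b=4  b=5  b=6  b=7
a=0:    L    L    W    W    W    W    L    L
a=1:    W    W    W    L    L    W    W    W
a=2:    W    W    L    W    W    W    W    W
a=3:    L    L    W    W    W    W    L    L
a=4:    W    W    W    L    L    W    W    W
a=5:    W    W    L    W    W    W    W    W
a=6:    L    L    W    W    W    W    L    L
a=7:    W    W    W    L    L    W    W    W
Cells with no legal move (terminal, hence L): (0,0), (0,1).
The remaining L cells, each justified by listing all of its moves:
(0,6): moves to (0,4)(W), (0,2)(W); every one is W ⇒ L
(0,7): moves to (0,5)(W), (0,3)(W); every one is W ⇒ L
(1,3): moves to (0,3)(W), (1,1)(W), (0,2)(W); every one is W ⇒ L
(1,4): moves to (0,4)(W), (1,2)(W), (1,0)(W), (0,3)(W); every one is W ⇒ L
(2,2): moves to (1,2)(W), (0,2)(W), (2,0)(W), (1,1)(W); every one is W ⇒ L
(3,0): moves to (2,0)(W), (1,0)(W); every one is W ⇒ L
(3,1): moves to (2,1)(W), (1,1)(W), (2,0)(W); every one is W ⇒ L
(3,6): moves to (2,6)(W), (1,6)(W), (3,4)(W), (3,2)(W), (2,5)(W); every one is W ⇒ L
(3,7): moves to (2,7)(W), (1,7)(W), (3,5)(W), (3,3)(W), (2,6)(W); every one is W ⇒ L
(4,3): moves to (3,3)(W), (2,3)(W), (4,1)(W), (3,2)(W); every one is W ⇒ L
(4,4): moves to (3,4)(W), (2,4)(W), (4,2)(W), (4,0)(W), (3,3)(W); every one is W ⇒ L
(5,2): moves to (4,2)(W), (3,2)(W), (0,2)(W), (5,0)(W), (4,1)(W); every one is W ⇒ L
(6,0): moves to (5,0)(W), (4,0)(W), (1,0)(W); every one is W ⇒ L
(6,1): moves to (5,1)(W), (4,1)(W), (1,1)(W), (5,0)(W); every one is W ⇒ L
(6,6): moves to (5,6)(W), (4,6)(W), (1,6)(W), (6,4)(W), (6,2)(W), (5,5)(W); every one is W ⇒ L
(6,7): moves to (5,7)(W), (4,7)(W), (1,7)(W), (6,5)(W), (6,3)(W), (5,6)(W); every one is W ⇒ L
(7,3): moves to (6,3)(W), (5,3)(W), (2,3)(W), (7,1)(W), (6,2)(W); every one is W ⇒ L
(7,4): moves to (6,4)(W), (5,4)(W), (2,4)(W), (7,2)(W), (7,0)(W), (6,3)(W); every one is W ⇒ L
Every other cell has at least one move into one of the L cells above, so it is W.
L cells per row: a=0: 4, a=1: 2, a=2: 1, a=3: 4, a=4: 2, a=5: 1, a=6: 4, a=7: 2; total 20.

20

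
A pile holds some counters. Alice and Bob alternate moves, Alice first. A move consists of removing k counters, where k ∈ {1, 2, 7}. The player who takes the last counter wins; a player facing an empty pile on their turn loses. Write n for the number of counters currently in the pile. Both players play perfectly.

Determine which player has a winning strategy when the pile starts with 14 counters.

Positions with no move are L. A position that does have a move is losing for the player to move precisely when every available move leads to a winning position for the opponent. Fill in the labels:
n=0: no move → L
n=1: →0(L), so W
n=2: →0(L), so W
n=3: →2(W), 1(W) — all W, so L
n=4: →3(L), so W
n=5: →3(L), so W
n=6: →5(W), 4(W) — all W, so L
n=7: →6(L), so W
n=8: →6(L), so W
n=9: →8(W), 7(W), 2(W) — all W, so L
n=10: →9(L), so W
n=11: →9(L), so W
n=12: →11(W), 10(W), 5(W) — all W, so L
n=13: →12(L), so W
n=14: →12(L), so W
The starting position 14 is W: Alice should remove 2, leaving 12, handing over an L position.

Alice wins.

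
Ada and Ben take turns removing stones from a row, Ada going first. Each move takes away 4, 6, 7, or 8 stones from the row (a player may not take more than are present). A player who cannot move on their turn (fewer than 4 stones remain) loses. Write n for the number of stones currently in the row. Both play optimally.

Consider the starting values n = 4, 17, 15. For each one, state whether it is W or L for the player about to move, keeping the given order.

Positions with no move are L. A position that does have a move is losing for the player to move precisely when every available move leads to a winning position for the opponent. Fill in the labels:
n=0: no move → L
n=1: no move → L
n=2: no move → L
n=3: no move → L
n=4: reaches L-position 0 → W
n=5: reaches L-position 1 → W
n=6: reaches L-position 2 → W
n=7: reaches L-position 3 → W
n=8: reaches L-position 2 → W
n=9: reaches L-position 3 → W
n=10: reaches L-position 3 → W
n=11: reaches L-position 3 → W
n=12: only reaches 8(W), 6(W), 5(W), 4(W), all W → L
n=13: only reaches 9(W), 7(W), 6(W), 5(W), all W → L
n=14: only reaches 10(W), 8(W), 7(W), 6(W), all W → L
n=15: only reaches 11(W), 9(W), 8(W), 7(W), all W → L
n=16: reaches L-position 12 → W
n=17: reaches L-position 13 → W

4: W, 17: W, 15: L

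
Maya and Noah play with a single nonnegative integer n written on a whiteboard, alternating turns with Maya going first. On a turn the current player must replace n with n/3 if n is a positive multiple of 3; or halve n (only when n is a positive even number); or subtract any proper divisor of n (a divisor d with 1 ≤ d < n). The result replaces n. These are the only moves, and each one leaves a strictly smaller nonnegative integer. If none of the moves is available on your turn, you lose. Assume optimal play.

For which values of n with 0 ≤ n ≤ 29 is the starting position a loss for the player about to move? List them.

Label each position W (a win for the player to move) or L (a loss). A position with no legal move is L; any other position is W exactly when some move reaches an L, and L when every move reaches a W.
n=0: no move → L
n=1: no move → L
n=2: →1(L), so W
n=3: →1(L), so W
n=4: →2(W), 3(W) — all W, so L
n=5: →4(L), so W
n=6: →4(L), so W
n=7: →6(W) only, which is W, so L
n=8: →4(L), so W
n=9: →3(W), 6(W), 8(W) — all W, so L
n=10: →9(L), so W
n=11: →10(W) only, which is W, so L
n=12: →4(L), so W
n=13: →12(W) only, which is W, so L
n=14: →7(L), so W
n=15: →5(W), 10(W), 12(W), 14(W) — all W, so L
n=16: →15(L), so W
n=17: →16(W) only, which is W, so L
n=18: →9(L), so W
n=19: →18(W) only, which is W, so L
n=20: →15(L), so W
n=21: →7(L), so W
n=22: →11(L), so W
n=23: →22(W) only, which is W, so L
n=24: →23(L), so W
n=25: →20(W), 24(W) — all W, so L
n=26: →13(L), so W
n=27: →9(L), so W
n=28: →14(W), 21(W), 24(W), 26(W), 27(W) — all W, so L
n=29: →28(L), so W
Reading off the rows marked L gives the requested list; there are 13 such values of n.

0, 1, 4, 7, 9, 11, 13, 15, 17, 19, 23, 25, 28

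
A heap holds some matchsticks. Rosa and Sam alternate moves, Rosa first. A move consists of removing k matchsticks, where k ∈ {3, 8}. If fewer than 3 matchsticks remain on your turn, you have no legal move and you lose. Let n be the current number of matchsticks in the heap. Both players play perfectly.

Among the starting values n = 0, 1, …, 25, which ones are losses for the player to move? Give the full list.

Label each position W (a win for the player to move) or L (a loss). A position with no legal move is L; any other position is W exactly when some move reaches an L, and L when every move reaches a W.
n=0: no move → L
n=1: no move → L
n=2: no move → L
n=3: →0(L), so W
n=4: →1(L), so W
n=5: →2(L), so W
n=6: →3(W) only, which is W, so L
n=7: →4(W) only, which is W, so L
n=8: →0(L), so W
n=9: →6(L), so W
n=10: →7(L), so W
n=11: →8(W), 3(W) — all W, so L
n=12: →9(W), 4(W) — all W, so L
n=13: →10(W), 5(W) — all W, so L
n=14: →11(L), so W
n=15: →12(L), so W
n=16: →13(L), so W
n=17: →14(W), 9(W) — all W, so L
n=18: →15(W), 10(W) — all W, so L
n=19: →11(L), so W
n=20: →17(L), so W
n=21: →18(L), so W
n=22: →19(W), 14(W) — all W, so L
n=23: →20(W), 15(W) — all W, so L
n=24: →21(W), 16(W) — all W, so L
n=25: →22(L), so W
The losing starting values of n are exactly the entries labelled L in this table (13 of them).

0, 1, 2, 6, 7, 11, 12, 13, 17, 18, 22, 23, 24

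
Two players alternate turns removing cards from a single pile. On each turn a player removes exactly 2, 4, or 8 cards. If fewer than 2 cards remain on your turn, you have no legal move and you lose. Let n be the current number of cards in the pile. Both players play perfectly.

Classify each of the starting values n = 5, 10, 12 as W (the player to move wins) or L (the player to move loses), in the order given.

Build the W/L table. Terminal = L. A non-terminal position is W if it has a move to some L; otherwise it is L.
n=0: no move → L
n=1: no move → L
n=2: →0(L), so W
n=3: →1(L), so W
n=4: →0(L), so W
n=5: →1(L), so W
n=6: →4(W), 2(W) — all W, so L
n=7: →5(W), 3(W) — all W, so L
n=8: →6(L), so W
n=9: →7(L), so W
n=10: →6(L), so W
n=11: →7(L), so W
n=12: →10(W), 8(W), 4(W) — all W, so L

5: W, 10: W, 12: L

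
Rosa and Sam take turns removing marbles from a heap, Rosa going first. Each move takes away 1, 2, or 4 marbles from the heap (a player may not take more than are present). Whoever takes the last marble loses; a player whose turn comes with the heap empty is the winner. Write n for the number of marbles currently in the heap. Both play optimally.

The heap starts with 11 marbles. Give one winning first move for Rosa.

Use the standard recursion: the mover wins at a terminal position; elsewhere, the mover wins exactly when some move hands the opponent an L position.
n=0: no move; the opponent has just taken the last marble and therefore loses → W
n=1: →0(W) only, which is W, so L
n=2: →1(L), so W
n=3: →1(L), so W
n=4: →3(W), 2(W), 0(W) — all W, so L
n=5: →4(L), so W
n=6: →4(L), so W
n=7: →6(W), 5(W), 3(W) — all W, so L
n=8: →7(L), so W
n=9: →7(L), so W
n=10: →9(W), 8(W), 6(W) — all W, so L
n=11: →10(L), so W
From 11, the L positions reachable in one move are: 10, 7. Any move reaching one of these is winning.

Remove 1, leaving 10.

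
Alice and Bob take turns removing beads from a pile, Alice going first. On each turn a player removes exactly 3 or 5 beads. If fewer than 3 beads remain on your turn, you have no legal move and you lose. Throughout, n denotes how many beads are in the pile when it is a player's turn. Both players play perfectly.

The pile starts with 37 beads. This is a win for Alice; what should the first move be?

Remove 3, leaving 34.

Work bottom-up. With no move the player to move loses. Otherwise the position is W if at least one move leads to an L position for the opponent, and L if every move leads to a W.
n=0: no move → L
n=1: no move → L
n=2: no move → L
n=3: W (go to 0, an L position)
n=4: W (go to 1, an L position)
n=5: W (go to 2, an L position)
n=6: W (go to 1, an L position)
n=7: W (go to 2, an L position)
n=8: L (options 5(W), 3(W) are all W)
n=9: L (options 6(W), 4(W) are all W)
n=10: L (options 7(W), 5(W) are all W)
n=11: W (go to 8, an L position)
n=12: W (go to 9, an L position)
n=13: W (go to 10, an L position)
n=14: W (go to 9, an L position)
n=15: W (go to 10, an L position)
n=16: L (options 13(W), 11(W) are all W)
n=17: L (options 14(W), 12(W) are all W)
n=18: L (options 15(W), 13(W) are all W)
n=19: W (go to 16, an L position)
n=20: W (go to 17, an L position)
n=21: W (go to 18, an L position)
n=22: W (go to 17, an L position)
n=23: W (go to 18, an L position)
n=24: L (options 21(W), 19(W) are all W)
n=25: L (options 22(W), 20(W) are all W)
n=26: L (options 23(W), 21(W) are all W)
n=27: W (go to 24, an L position)
n=28: W (go to 25, an L position)
n=29: W (go to 26, an L position)
n=30: W (go to 25, an L position)
n=31: W (go to 26, an L position)
n=32: L (options 29(W), 27(W) are all W)
n=33: L (options 30(W), 28(W) are all W)
n=34: L (options 31(W), 29(W) are all W)
n=35: W (go to 32, an L position)
n=36: W (go to 33, an L position)
n=37: W (go to 34, an L position)
From 37, the L positions reachable in one move are: 34, 32. Any move reaching one of these is winning.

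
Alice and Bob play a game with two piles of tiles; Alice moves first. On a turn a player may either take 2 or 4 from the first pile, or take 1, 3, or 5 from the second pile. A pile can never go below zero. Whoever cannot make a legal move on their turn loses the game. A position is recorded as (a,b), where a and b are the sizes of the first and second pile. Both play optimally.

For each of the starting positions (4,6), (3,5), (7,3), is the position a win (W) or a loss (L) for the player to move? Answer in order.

(4,6): W, (3,5): L, (7,3): W

Compute win/loss labels from the base case upward. A position with no move is L. Any other position is W if it can reach an L in one move, else L.
No move ever increases a pile, so every position that can arise here has a ≤ 7 and b ≤ 6; it is enough to label the cells with 0 ≤ a ≤ 7 and 0 ≤ b ≤ 6.
Every move lowers a or b (never raises either), so fill the grid row by row in increasing a, and left to right within a row: each cell's successors are then already labelled.
      b=0  b=1  b=2  b=3  b=4  b=5  b=6
a=0:    L    W    L    W    L    W    L
a=1:    L    W    L    W    L    W    L
a=2:    W    L    W    L    W    L    W
a=3:    W    L    W    L    W    L    W
a=4:    W    W    W    W    W    W    W
a=5:    W    W    W    W    W    W    W
a=6:    L    W    L    W    L    W    L
a=7:    L    W    L    W    L    W    L
Cells with no legal move (terminal, hence L): (0,0), (1,0).
The remaining L cells, each justified by listing all of its moves:
(0,2): only reaches (0,1)(W), which is W → L
(0,4): only reaches (0,3)(W), (0,1)(W), all W → L
(0,6): only reaches (0,5)(W), (0,3)(W), (0,1)(W), all W → L
(1,2): only reaches (1,1)(W), which is W → L
(1,4): only reaches (1,3)(W), (1,1)(W), all W → L
(1,6): only reaches (1,5)(W), (1,3)(W), (1,1)(W), all W → L
(2,1): only reaches (0,1)(W), (2,0)(W), all W → L
(2,3): only reaches (0,3)(W), (2,2)(W), (2,0)(W), all W → L
(2,5): only reaches (0,5)(W), (2,4)(W), (2,2)(W), (2,0)(W), all W → L
(3,1): only reaches (1,1)(W), (3,0)(W), all W → L
(3,3): only reaches (1,3)(W), (3,2)(W), (3,0)(W), all W → L
(3,5): only reaches (1,5)(W), (3,4)(W), (3,2)(W), (3,0)(W), all W → L
(6,0): only reaches (4,0)(W), (2,0)(W), all W → L
(6,2): only reaches (4,2)(W), (2,2)(W), (6,1)(W), all W → L
(6,4): only reaches (4,4)(W), (2,4)(W), (6,3)(W), (6,1)(W), all W → L
(6,6): only reaches (4,6)(W), (2,6)(W), (6,5)(W), (6,3)(W), (6,1)(W), all W → L
(7,0): only reaches (5,0)(W), (3,0)(W), all W → L
(7,2): only reaches (5,2)(W), (3,2)(W), (7,1)(W), all W → L
(7,4): only reaches (5,4)(W), (3,4)(W), (7,3)(W), (7,1)(W), all W → L
(7,6): only reaches (5,6)(W), (3,6)(W), (7,5)(W), (7,3)(W), (7,1)(W), all W → L
Every other cell has at least one move into one of the L cells above, so it is W.
(4,6): the move to (0,6) reaches an L cell, so W
(3,5): one of the L cells justified above, so L
(7,3): the move to (3,3) reaches an L cell, so W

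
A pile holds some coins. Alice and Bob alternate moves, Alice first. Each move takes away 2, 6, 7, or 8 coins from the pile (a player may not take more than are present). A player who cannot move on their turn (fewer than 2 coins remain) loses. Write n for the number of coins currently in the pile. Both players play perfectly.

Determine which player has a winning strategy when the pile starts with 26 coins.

Alice wins.

Classify positions by backward induction: terminal positions (no move available) are L. From any other position, the mover wins iff some move reaches an L.
n=0: no move → L
n=1: no move → L
n=2: can move to 0, which is L ⇒ W
n=3: can move to 1, which is L ⇒ W
n=4: the only move is to 2(W), a W ⇒ L
n=5: the only move is to 3(W), a W ⇒ L
n=6: can move to 4, which is L ⇒ W
n=7: can move to 5, which is L ⇒ W
n=8: can move to 1, which is L ⇒ W
n=9: can move to 1, which is L ⇒ W
n=10: can move to 4, which is L ⇒ W
n=11: can move to 5, which is L ⇒ W
n=12: can move to 5, which is L ⇒ W
n=13: can move to 5, which is L ⇒ W
n=14: moves to 12(W), 8(W), 7(W), 6(W); every one is W ⇒ L
n=15: moves to 13(W), 9(W), 8(W), 7(W); every one is W ⇒ L
n=16: can move to 14, which is L ⇒ W
n=17: can move to 15, which is L ⇒ W
n=18: moves to 16(W), 12(W), 11(W), 10(W); every one is W ⇒ L
n=19: moves to 17(W), 13(W), 12(W), 11(W); every one is W ⇒ L
n=20: can move to 18, which is L ⇒ W
n=21: can move to 19, which is L ⇒ W
n=22: can move to 15, which is L ⇒ W
n=23: can move to 15, which is L ⇒ W
n=24: can move to 18, which is L ⇒ W
n=25: can move to 19, which is L ⇒ W
n=26: can move to 19, which is L ⇒ W
From 26 Alice can remove 7, leaving 19, reaching an L position.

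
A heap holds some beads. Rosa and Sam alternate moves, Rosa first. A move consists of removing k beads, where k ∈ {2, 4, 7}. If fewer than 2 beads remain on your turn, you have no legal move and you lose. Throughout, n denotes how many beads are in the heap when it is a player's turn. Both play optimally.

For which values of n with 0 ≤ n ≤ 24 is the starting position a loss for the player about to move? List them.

Classify positions by backward induction: terminal positions (no move available) are L. From any other position, the mover wins iff some move reaches an L.
n=0: no move → L
n=1: no move → L
n=2: can move to 0, which is L ⇒ W
n=3: can move to 1, which is L ⇒ W
n=4: can move to 0, which is L ⇒ W
n=5: can move to 1, which is L ⇒ W
n=6: moves to 4(W), 2(W); every one is W ⇒ L
n=7: can move to 0, which is L ⇒ W
n=8: can move to 6, which is L ⇒ W
n=9: moves to 7(W), 5(W), 2(W); every one is W ⇒ L
n=10: can move to 6, which is L ⇒ W
n=11: can move to 9, which is L ⇒ W
n=12: moves to 10(W), 8(W), 5(W); every one is W ⇒ L
n=13: can move to 9, which is L ⇒ W
n=14: can move to 12, which is L ⇒ W
n=15: moves to 13(W), 11(W), 8(W); every one is W ⇒ L
n=16: can move to 12, which is L ⇒ W
n=17: can move to 15, which is L ⇒ W
n=18: moves to 16(W), 14(W), 11(W); every one is W ⇒ L
n=19: can move to 15, which is L ⇒ W
n=20: can move to 18, which is L ⇒ W
n=21: moves to 19(W), 17(W), 14(W); every one is W ⇒ L
n=22: can move to 18, which is L ⇒ W
n=23: can move to 21, which is L ⇒ W
n=24: moves to 22(W), 20(W), 17(W); every one is W ⇒ L
Reading off the rows marked L gives the requested list; there are 9 such values of n.

0, 1, 6, 9, 12, 15, 18, 21, 24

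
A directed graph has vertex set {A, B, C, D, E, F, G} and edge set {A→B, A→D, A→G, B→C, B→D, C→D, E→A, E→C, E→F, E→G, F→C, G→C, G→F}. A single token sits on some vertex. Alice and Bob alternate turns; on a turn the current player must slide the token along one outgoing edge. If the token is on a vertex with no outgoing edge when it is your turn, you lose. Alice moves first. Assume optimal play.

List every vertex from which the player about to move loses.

Positions with no move are L. A position that does have a move is losing for the player to move precisely when every available move leads to a winning position for the opponent. Fill in the labels:
Every edge goes from a vertex to one that appears earlier in the order D, C, F, G, B, A, E, so processing vertices in that order labels each vertex after all of its successors.
D: no outgoing edge → L
C: reaches L-position D → W
F: only reaches C(W), which is W → L
G: reaches L-position F → W
B: reaches L-position D → W
A: reaches L-position D → W
E: reaches L-position F → W
The losing starting vertices are exactly the entries labelled L in this table (2 of them).

D, F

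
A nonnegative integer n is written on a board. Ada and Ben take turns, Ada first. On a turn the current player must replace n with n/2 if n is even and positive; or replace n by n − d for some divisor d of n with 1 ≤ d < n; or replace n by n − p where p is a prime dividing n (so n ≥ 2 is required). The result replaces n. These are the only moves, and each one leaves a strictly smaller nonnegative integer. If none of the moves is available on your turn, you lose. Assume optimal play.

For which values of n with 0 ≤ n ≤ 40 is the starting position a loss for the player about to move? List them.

Build the W/L table. Terminal = L. A non-terminal position is W if it has a move to some L; otherwise it is L.
n=0: no move → L
n=1: no move → L
n=2: →0(L), so W
n=3: →0(L), so W
n=4: →2(W), 3(W) — all W, so L
n=5: →0(L), so W
n=6: →4(L), so W
n=7: →0(L), so W
n=8: →4(L), so W
n=9: →6(W), 8(W) — all W, so L
n=10: →9(L), so W
n=11: →0(L), so W
n=12: →9(L), so W
n=13: →0(L), so W
n=14: →7(W), 12(W), 13(W) — all W, so L
n=15: →14(L), so W
n=16: →14(L), so W
n=17: →0(L), so W
n=18: →9(L), so W
n=19: →0(L), so W
n=20: →10(W), 15(W), 16(W), 18(W), 19(W) — all W, so L
n=21: →14(L), so W
n=22: →20(L), so W
n=23: →0(L), so W
n=24: →20(L), so W
n=25: →20(L), so W
n=26: →13(W), 24(W), 25(W) — all W, so L
n=27: →26(L), so W
n=28: →14(L), so W
n=29: →0(L), so W
n=30: →20(L), so W
n=31: →0(L), so W
n=32: →16(W), 24(W), 28(W), 30(W), 31(W) — all W, so L
n=33: →32(L), so W
n=34: →32(L), so W
n=35: →28(W), 30(W), 34(W) — all W, so L
n=36: →32(L), so W
n=37: →0(L), so W
n=38: →19(W), 36(W), 37(W) — all W, so L
n=39: →26(L), so W
n=40: →20(L), so W
The losing starting values of n are exactly the entries labelled L in this table (10 of them).

0, 1, 4, 9, 14, 20, 26, 32, 35, 38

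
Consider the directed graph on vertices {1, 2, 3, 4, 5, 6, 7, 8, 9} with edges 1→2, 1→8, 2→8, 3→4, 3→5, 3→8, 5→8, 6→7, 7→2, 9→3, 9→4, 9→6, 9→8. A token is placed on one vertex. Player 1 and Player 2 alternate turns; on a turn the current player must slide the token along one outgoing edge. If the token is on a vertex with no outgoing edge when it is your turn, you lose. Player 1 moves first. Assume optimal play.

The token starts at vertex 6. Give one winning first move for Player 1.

Compute win/loss labels from the base case upward. A position with no move is L. Any other position is W if it can reach an L in one move, else L.
Every edge goes from a vertex to one that appears earlier in the order 8, 4, 2, 5, 1, 3, 7, 6, 9, so processing vertices in that order labels each vertex after all of its successors.
8: no outgoing edge → L
4: no outgoing edge → L
2: reaches L-position 8 → W
5: reaches L-position 8 → W
1: reaches L-position 8 → W
3: reaches L-position 4 → W
7: only reaches 2(W), which is W → L
6: reaches L-position 7 → W
9: reaches L-position 4 → W
From 6, the L positions reachable in one move are: 7.

Move to 7.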